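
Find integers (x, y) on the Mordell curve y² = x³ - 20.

Try small integer x values and check whether x³ - 20 is a perfect square.
x = 6: x³ - 20 = 6³ - 20 = 216 - 20 = 196
Is 196 a perfect square? 14² = 196 ✓
So (x, y) = (6, -14) is a solution.

x = 6, y = -14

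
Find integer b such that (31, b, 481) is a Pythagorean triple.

b² = c² - a² = 481² - 31² = 231361 - 961 = 230400
b = sqrt(230400) = 480

480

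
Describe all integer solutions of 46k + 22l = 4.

Step 1: Compute gcd(46, 22) = 2.
Since 2 divides 4, solutions exist.

Step 2: Find a particular solution using extended Euclidean algorithm.
We get k₀ = 2, l₀ = -4.
Check: 46*2 + 22*-4 = 4 = 4 ✓

Step 3: Write the general solution.
k = 2 + (22/2)t = 2 + 11t
l = -4 - (46/2)t = -4 - 23t
for any integer t.

k = 2 + 11t, l = -4 - 23t for integer t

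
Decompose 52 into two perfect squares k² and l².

We need to find integers k, l > 0 such that k² + l² = 52.
Trying k = 4: l² = 52 - 4² = 52 - 16 = 36
l = 6
Check: 4² + 6² = 16 + 36 = 52 ✓

52 = 4² + 6²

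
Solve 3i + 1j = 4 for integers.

Step 1: Check solvability.
gcd(3, 1) = 1
Since 1 divides 4, solutions exist.

Step 2: Apply extended Euclidean algorithm to find gcd.
We find integers such that 3*x0 + 1*y0 = 1

Step 3: Scale the particular solution.
Multiply by 4/1 = 4:
i = 0, j = 4

Step 4: Verify.
3*(0) + 1*(4) = 4 = 4 ✓

i = 0, j = 4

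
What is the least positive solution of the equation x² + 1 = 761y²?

We need x² = 761y² - 1. Try successive y:
y = 1: x² = 761·1² - 1 = 760, not a perfect square
y = 2: x² = 761·2² - 1 = 3043, not a perfect square
y = 3: x² = 761·3² - 1 = 6848, not a perfect square
...
y = 29: x² = 761·29² - 1 = 640000 = 800² ✓
Check: 800² - 761·29² = 640000 - 640001 = -1 ✓

x = 800, y = 29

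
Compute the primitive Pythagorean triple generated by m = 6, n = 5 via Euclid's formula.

a = m² - n² = 6² - 5² = 36 - 25 = 11
b = 2mn = 2·6·5 = 60
c = m² + n² = 36 + 25 = 61
Verify: 11² + 60² = 121 + 3600 = 3721 = 61² ✓

(11, 60, 61)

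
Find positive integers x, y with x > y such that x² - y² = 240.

Factor: x² - y² = (x+y)(x-y) = 240.
We need two factors of 240 with the same parity.
Use x+y = 120 and x-y = 2 (product 120·2 = 240).
Adding: 2x = 122, so x = 61.
Subtracting: 2y = 118, so y = 59.
Check: 61² - 59² = 3721 - 3481 = 240 ✓

x = 61, y = 59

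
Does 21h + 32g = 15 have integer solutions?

Step 1: Compute gcd(21, 32).
gcd(21, 32) = 1

Step 2: Check divisibility.
Does 1 divide 15? 15 = 1 x 15, so yes.

By the theorem on linear Diophantine equations, 21h + 32g = 15 has integer solutions if and only if gcd(21, 32) divides 15. Since 1 | 15, solutions exist.

Yes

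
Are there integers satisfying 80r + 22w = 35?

Step 1: Compute gcd(80, 22).
gcd(80, 22) = 2

Step 2: Check divisibility.
Does 2 divide 35? 35 = 2 x 17 + 1, so no.

By the theorem on linear Diophantine equations, 80r + 22w = 35 has integer solutions if and only if gcd(80, 22) divides 35. Since 2 does not divide 35, no solutions exist.

No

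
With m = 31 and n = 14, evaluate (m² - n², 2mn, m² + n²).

a = m² - n² = 961 - 196 = 765
b = 2mn = 2·31·14 = 868
c = m² + n² = 961 + 196 = 1157
Verify: 765² + 868² = 585225 + 753424 = 1338649 = 1157² ✓

(765, 868, 1157)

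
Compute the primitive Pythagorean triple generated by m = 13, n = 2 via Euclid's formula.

a = m² - n² = 13² - 2² = 169 - 4 = 165
b = 2mn = 2·13·2 = 52
c = m² + n² = 169 + 4 = 173
Verify: 165² + 52² = 27225 + 2704 = 29929 = 173² ✓

(165, 52, 173)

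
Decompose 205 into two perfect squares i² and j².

We need to find integers i, j > 0 such that i² + j² = 205.
Trying i = 3: j² = 205 - 3² = 205 - 9 = 196
j = 14
Check: 3² + 14² = 9 + 196 = 205 ✓

205 = 3² + 14²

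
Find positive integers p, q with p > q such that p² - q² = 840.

Factor: p² - q² = (p+q)(p-q) = 840.
We need two factors of 840 with the same parity.
Use p+q = 420 and p-q = 2 (product 420·2 = 840).
Adding: 2p = 422, so p = 211.
Subtracting: 2q = 418, so q = 209.
Check: 211² - 209² = 44521 - 43681 = 840 ✓

p = 211, q = 209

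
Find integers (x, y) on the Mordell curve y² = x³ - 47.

Try small integer x values and check whether x³ - 47 is a perfect square.
x = 6: x³ - 47 = 6³ - 47 = 216 - 47 = 169
Is 169 a perfect square? 13² = 169 ✓
So (x, y) = (6, 13) is a solution.

x = 6, y = 13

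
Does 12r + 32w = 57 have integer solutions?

Step 1: Compute gcd(12, 32).
gcd(12, 32) = 4

Step 2: Check divisibility.
Does 4 divide 57? 57 = 4 x 14 + 1, so no.

By the theorem on linear Diophantine equations, 12r + 32w = 57 has integer solutions if and only if gcd(12, 32) divides 57. Since 4 does not divide 57, no solutions exist.

No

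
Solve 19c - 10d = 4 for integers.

Step 1: Check solvability.
gcd(19, 10) = 1
Since 1 divides 4, solutions exist.

Step 2: Apply extended Euclidean algorithm to find gcd.
We find integers such that 19*x0 + 10*y0 = 1

Step 3: Scale the particular solution.
Multiply by 4/1 = 4:
c = -4, d = -8

Step 4: Verify.
19*(-4) - 10*(-8) = 4 = 4 ✓

c = -4, d = -8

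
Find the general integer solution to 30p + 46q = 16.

Step 1: Compute gcd(30, 46) = 2.
Since 2 divides 16, solutions exist.

Step 2: Find a particular solution using extended Euclidean algorithm.
We get p₀ = -24, q₀ = 16.
Check: 30*-24 + 46*16 = 16 = 16 ✓

Step 3: Write the general solution.
p = -24 + (46/2)t = -24 + 23t
q = 16 - (30/2)t = 16 - 15t
for any integer t.

p = -24 + 23t, q = 16 - 15t for integer t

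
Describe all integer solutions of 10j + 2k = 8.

Step 1: Compute gcd(10, 2) = 2.
Since 2 divides 8, solutions exist.

Step 2: Find a particular solution using extended Euclidean algorithm.
We get j₀ = 0, k₀ = 4.
Check: 10*0 + 2*4 = 8 = 8 ✓

Step 3: Write the general solution.
j = 0 + (2/2)t = 0 + 1t
k = 4 - (10/2)t = 4 - 5t
for any integer t.

j = 0 + 1t, k = 4 - 5t for integer t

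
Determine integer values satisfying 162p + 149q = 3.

Step 1: Check solvability.
gcd(162, 149) = 1
Since 1 divides 3, solutions exist.

Step 2: Apply extended Euclidean algorithm to find gcd.
We find integers such that 162*x0 + 149*y0 = 1

Step 3: Scale the particular solution.
Multiply by 3/1 = 3:
p = 69, q = -75

Step 4: Verify.
162*(69) + 149*(-75) = 3 = 3 ✓

p = 69, q = -75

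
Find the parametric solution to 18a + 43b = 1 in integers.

Step 1: Compute gcd(18, 43) = 1.
Since 1 divides 1, solutions exist.

Step 2: Find a particular solution using extended Euclidean algorithm.
We get a₀ = 12, b₀ = -5.
Check: 18*12 + 43*-5 = 1 = 1 ✓

Step 3: Write the general solution.
a = 12 + (43/1)t = 12 + 43t
b = -5 - (18/1)t = -5 - 18t
for any integer t.

a = 12 + 43t, b = -5 - 18t for integer t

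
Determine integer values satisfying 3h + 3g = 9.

Step 1: Check solvability.
gcd(3, 3) = 3
Since 3 divides 9, solutions exist.

Step 2: Apply extended Euclidean algorithm to find gcd.
We find integers such that 3*x0 + 3*y0 = 3

Step 3: Scale the particular solution.
Multiply by 9/3 = 3:
h = 0, g = 3

Step 4: Verify.
3*(0) + 3*(3) = 9 = 9 ✓

h = 0, g = 3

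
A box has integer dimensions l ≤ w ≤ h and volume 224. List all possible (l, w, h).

Iterate l from 1 to ⌊224^(1/3)⌋. For each l dividing 224, iterate w ≥ l with w dividing 224/l, and set h = 224/(l·w).
Triples found (12): (1×1×224), (1×2×112), (1×4×56), (1×7×32), (1×8×28), (1×14×16), (2×2×56), (2×4×28), (2×7×16), (2×8×14), (4×4×14), (4×7×8)

(1×1×224), (1×2×112), (1×4×56), (1×7×32), (1×8×28), (1×14×16), (2×2×56), (2×4×28), (2×7×16), (2×8×14), (4×4×14), (4×7×8)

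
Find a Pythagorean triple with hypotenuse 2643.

We need a² + b² = 2643² = 6985449.
Trying: 1107² + 2400² = 1225449 + 5760000 = 6985449 ✓

(1107, 2400, 2643)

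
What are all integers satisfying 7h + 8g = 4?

Step 1: Compute gcd(7, 8) = 1.
Since 1 divides 4, solutions exist.

Step 2: Find a particular solution using extended Euclidean algorithm.
We get h₀ = -4, g₀ = 4.
Check: 7*-4 + 8*4 = 4 = 4 ✓

Step 3: Write the general solution.
h = -4 + (8/1)t = -4 + 8t
g = 4 - (7/1)t = 4 - 7t
for any integer t.

h = -4 + 8t, g = 4 - 7t for integer t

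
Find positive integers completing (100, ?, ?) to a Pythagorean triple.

We need the other leg and hypotenuse such that 100² + x² = c².
Take x = 105, c = 145: 100² + 105² = 10000 + 11025 = 21025 = 145² ✓
Triple: (105, 100, 145)

(105, 100, 145)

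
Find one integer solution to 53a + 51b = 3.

Step 1: Check solvability.
gcd(53, 51) = 1
Since 1 divides 3, solutions exist.

Step 2: Apply extended Euclidean algorithm to find gcd.
We find integers such that 53*x0 + 51*y0 = 1

Step 3: Scale the particular solution.
Multiply by 3/1 = 3:
a = -75, b = 78

Step 4: Verify.
53*(-75) + 51*(78) = 3 = 3 ✓

a = -75, b = 78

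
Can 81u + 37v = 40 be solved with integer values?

Step 1: Compute gcd(81, 37).
gcd(81, 37) = 1

Step 2: Check divisibility.
Does 1 divide 40? 40 = 1 x 40, so yes.

By the theorem on linear Diophantine equations, 81u + 37v = 40 has integer solutions if and only if gcd(81, 37) divides 40. Since 1 | 40, solutions exist.

Yes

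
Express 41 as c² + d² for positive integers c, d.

We need to find integers c, d > 0 such that c² + d² = 41.
Trying c = 4: d² = 41 - 4² = 41 - 16 = 25
d = 5
Check: 4² + 5² = 16 + 25 = 41 ✓

41 = 4² + 5²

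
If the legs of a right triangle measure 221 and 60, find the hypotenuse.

c² = a² + b² = 221² + 60² = 48841 + 3600 = 52441
c = 229

229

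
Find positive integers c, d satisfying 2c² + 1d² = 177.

Try small values of c and check whether (177 - 2c²)/1 is a perfect square.
c = 8: 2·8² = 128, so 1d² = 177 - 128 = 49, giving d² = 49, d = 7.
Check: 2·8² + 1·7² = 128 + 49 = 177 ✓

c = 8, d = 7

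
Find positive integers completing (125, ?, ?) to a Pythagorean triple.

We need the other leg and hypotenuse such that 125² + x² = c².
Take x = 1560, c = 1565: 125² + 1560² = 15625 + 2433600 = 2449225 = 1565² ✓
Triple: (125, 1560, 1565)

(125, 1560, 1565)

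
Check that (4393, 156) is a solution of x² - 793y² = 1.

Compute x² = 4393² = 19298449
Compute 793y² = 793·156² = 793·24336 = 19298448
x² - 793y² = 19298449 - 19298448 = 1
Since this equals 1, (4393, 156) is a solution.

Yes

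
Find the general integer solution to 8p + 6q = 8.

Step 1: Compute gcd(8, 6) = 2.
Since 2 divides 8, solutions exist.

Step 2: Find a particular solution using extended Euclidean algorithm.
We get p₀ = 4, q₀ = -4.
Check: 8*4 + 6*-4 = 8 = 8 ✓

Step 3: Write the general solution.
p = 4 + (6/2)t = 4 + 3t
q = -4 - (8/2)t = -4 - 4t
for any integer t.

p = 4 + 3t, q = -4 - 4t for integer t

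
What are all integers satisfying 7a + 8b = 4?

Step 1: Compute gcd(7, 8) = 1.
Since 1 divides 4, solutions exist.

Step 2: Find a particular solution using extended Euclidean algorithm.
We get a₀ = -4, b₀ = 4.
Check: 7*-4 + 8*4 = 4 = 4 ✓

Step 3: Write the general solution.
a = -4 + (8/1)t = -4 + 8t
b = 4 - (7/1)t = 4 - 7t
for any integer t.

a = -4 + 8t, b = 4 - 7t for integer t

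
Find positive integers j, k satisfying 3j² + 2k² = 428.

Try small values of j and check whether (428 - 3j²)/2 is a perfect square.
j = 10: 3·10² = 300, so 2k² = 428 - 300 = 128, giving k² = 64, k = 8.
Check: 3·10² + 2·8² = 300 + 128 = 428 ✓

j = 10, k = 8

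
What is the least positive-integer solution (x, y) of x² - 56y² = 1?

We seek the smallest positive integers (x, y) with x² - 56y² = 1, i.e., x² = 56y² + 1.
Try successive y values:
y = 1: x² = 56·1² + 1 = 57, not a perfect square
y = 2: x² = 56·2² + 1 = 225, x = 15 ✓

Verify: 15² - 56·2² = 225 - 224 = 1 ✓

x = 15, y = 2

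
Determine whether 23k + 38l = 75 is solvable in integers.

Step 1: Compute gcd(23, 38).
gcd(23, 38) = 1

Step 2: Check divisibility.
Does 1 divide 75? 75 = 1 x 75, so yes.

By the theorem on linear Diophantine equations, 23k + 38l = 75 has integer solutions if and only if gcd(23, 38) divides 75. Since 1 | 75, solutions exist.

Yes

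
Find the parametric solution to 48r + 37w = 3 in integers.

Step 1: Compute gcd(48, 37) = 1.
Since 1 divides 3, solutions exist.

Step 2: Find a particular solution using extended Euclidean algorithm.
We get r₀ = -30, w₀ = 39.
Check: 48*-30 + 37*39 = 3 = 3 ✓

Step 3: Write the general solution.
r = -30 + (37/1)t = -30 + 37t
w = 39 - (48/1)t = 39 - 48t
for any integer t.

r = -30 + 37t, w = 39 - 48t for integer t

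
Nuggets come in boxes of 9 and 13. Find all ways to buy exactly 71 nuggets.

We need non-negative integers (x, y) with 9x + 13y = 71.
For each x in 0..7, check if 71 - 9x is a non-negative multiple of 13.
x = 5: 13y = 26, y = 2 ✓

(5 boxes of 9, 2 boxes of 13)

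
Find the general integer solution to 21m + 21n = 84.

Step 1: Compute gcd(21, 21) = 21.
Since 21 divides 84, solutions exist.

Step 2: Find a particular solution using extended Euclidean algorithm.
We get m₀ = 0, n₀ = 4.
Check: 21*0 + 21*4 = 84 = 84 ✓

Step 3: Write the general solution.
m = 0 + (21/21)t = 0 + 1t
n = 4 - (21/21)t = 4 - 1t
for any integer t.

m = 0 + 1t, n = 4 - 1t for integer t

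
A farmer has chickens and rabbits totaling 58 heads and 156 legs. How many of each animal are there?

Let c = chickens, r = rabbits.
Heads: c + r = 58
Legs: 2c + 4r = 156
From the first equation, c = 58 - r. Substitute:
2(58 - r) + 4r = 156
116 + 2r = 156
r = (156 - 116)/2 = 20
c = 58 - 20 = 38

Chickens: 38, Rabbits: 20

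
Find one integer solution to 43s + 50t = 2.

Step 1: Check solvability.
gcd(43, 50) = 1
Since 1 divides 2, solutions exist.

Step 2: Apply extended Euclidean algorithm to find gcd.
We find integers such that 43*x0 + 50*y0 = 1

Step 3: Scale the particular solution.
Multiply by 2/1 = 2:
s = 14, t = -12

Step 4: Verify.
43*(14) + 50*(-12) = 2 = 2 ✓

s = 14, t = -12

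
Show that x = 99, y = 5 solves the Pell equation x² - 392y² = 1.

Compute x² = 99² = 9801
Compute 392y² = 392·5² = 392·25 = 9800
x² - 392y² = 9801 - 9800 = 1
Since this equals 1, (99, 5) is a solution.

Yes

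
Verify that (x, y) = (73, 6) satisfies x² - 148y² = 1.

Compute x² = 73² = 5329
Compute 148y² = 148·6² = 148·36 = 5328
x² - 148y² = 5329 - 5328 = 1
Since this equals 1, (73, 6) is a solution.

Yes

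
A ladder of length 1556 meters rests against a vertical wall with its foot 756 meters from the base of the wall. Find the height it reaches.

The ladder, wall, and ground form a right triangle with hypotenuse 1556 and one leg 756.
By the Pythagorean theorem: h² = 1556² - 756² = 2421136 - 571536 = 1849600
h = √1849600 = 1360 meters

1360 meters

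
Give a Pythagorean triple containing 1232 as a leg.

We need the other leg and hypotenuse such that 1232² + x² = c².
Take x = 3276, c = 3500: 1232² + 3276² = 1517824 + 10732176 = 12250000 = 3500² ✓
Triple: (3276, 1232, 3500)

(3276, 1232, 3500)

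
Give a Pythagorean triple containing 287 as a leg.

We need the other leg and hypotenuse such that 287² + x² = c².
Take x = 5880, c = 5887: 287² + 5880² = 82369 + 34574400 = 34656769 = 5887² ✓
Triple: (287, 5880, 5887)

(287, 5880, 5887)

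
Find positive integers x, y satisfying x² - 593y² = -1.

We need x² = 593y² - 1. Try successive y:
y = 1: x² = 593·1² - 1 = 592, not a perfect square
y = 2: x² = 593·2² - 1 = 2371, not a perfect square
y = 3: x² = 593·3² - 1 = 5336, not a perfect square
...
y = 24665: x² = 593·24665² - 1 = 360758799424 = 600632² ✓
Check: 600632² - 593·24665² = 360758799424 - 360758799425 = -1 ✓

x = 600632, y = 24665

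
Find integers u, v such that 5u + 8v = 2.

Step 1: Check solvability.
gcd(5, 8) = 1
Since 1 divides 2, solutions exist.

Step 2: Apply extended Euclidean algorithm to find gcd.
We find integers such that 5*x0 + 8*y0 = 1

Step 3: Scale the particular solution.
Multiply by 2/1 = 2:
u = -6, v = 4

Step 4: Verify.
5*(-6) + 8*(4) = 2 = 2 ✓

u = -6, v = 4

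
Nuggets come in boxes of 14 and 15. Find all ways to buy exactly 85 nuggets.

We need non-negative integers (x, y) with 14x + 15y = 85.
For each x in 0..6, check if 85 - 14x is a non-negative multiple of 15.
x = 5: 15y = 15, y = 1 ✓

(5 boxes of 14, 1 boxes of 15)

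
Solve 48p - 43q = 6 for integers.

Step 1: Check solvability.
gcd(48, 43) = 1
Since 1 divides 6, solutions exist.

Step 2: Apply extended Euclidean algorithm to find gcd.
We find integers such that 48*x0 + 43*y0 = 1

Step 3: Scale the particular solution.
Multiply by 6/1 = 6:
p = -102, q = -114

Step 4: Verify.
48*(-102) - 43*(-114) = 6 = 6 ✓

p = -102, q = -114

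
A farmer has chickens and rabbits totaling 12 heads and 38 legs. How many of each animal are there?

Let c = chickens, r = rabbits.
Heads: c + r = 12
Legs: 2c + 4r = 38
From the first equation, c = 12 - r. Substitute:
2(12 - r) + 4r = 38
24 + 2r = 38
r = (38 - 24)/2 = 7
c = 12 - 7 = 5

Chickens: 5, Rabbits: 7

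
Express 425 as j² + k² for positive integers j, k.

We need to find integers j, k > 0 such that j² + k² = 425.
Trying j = 5: k² = 425 - 5² = 425 - 25 = 400
k = 20
Check: 5² + 20² = 25 + 400 = 425 ✓

425 = 5² + 20²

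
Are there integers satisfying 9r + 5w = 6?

Step 1: Compute gcd(9, 5).
gcd(9, 5) = 1

Step 2: Check divisibility.
Does 1 divide 6? 6 = 1 x 6, so yes.

By the theorem on linear Diophantine equations, 9r + 5w = 6 has integer solutions if and only if gcd(9, 5) divides 6. Since 1 | 6, solutions exist.

Yes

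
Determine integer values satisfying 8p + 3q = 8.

Step 1: Check solvability.
gcd(8, 3) = 1
Since 1 divides 8, solutions exist.

Step 2: Apply extended Euclidean algorithm to find gcd.
We find integers such that 8*x0 + 3*y0 = 1

Step 3: Scale the particular solution.
Multiply by 8/1 = 8:
p = -8, q = 24

Step 4: Verify.
8*(-8) + 3*(24) = 8 = 8 ✓

p = -8, q = 24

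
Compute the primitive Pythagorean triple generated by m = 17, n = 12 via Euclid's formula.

a = m² - n² = 289 - 144 = 145
b = 2mn = 2·17·12 = 408
c = m² + n² = 289 + 144 = 433
Verify: 145² + 408² = 21025 + 166464 = 187489 = 433² ✓

(145, 408, 433)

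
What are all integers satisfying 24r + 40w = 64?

Step 1: Compute gcd(24, 40) = 8.
Since 8 divides 64, solutions exist.

Step 2: Find a particular solution using extended Euclidean algorithm.
We get r₀ = 16, w₀ = -8.
Check: 24*16 + 40*-8 = 64 = 64 ✓

Step 3: Write the general solution.
r = 16 + (40/8)t = 16 + 5t
w = -8 - (24/8)t = -8 - 3t
for any integer t.

r = 16 + 5t, w = -8 - 3t for integer t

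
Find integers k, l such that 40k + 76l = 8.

Step 1: Check solvability.
gcd(40, 76) = 4
Since 4 divides 8, solutions exist.

Step 2: Apply extended Euclidean algorithm to find gcd.
We find integers such that 40*x0 + 76*y0 = 4

Step 3: Scale the particular solution.
Multiply by 8/4 = 2:
k = 4, l = -2

Step 4: Verify.
40*(4) + 76*(-2) = 8 = 8 ✓

k = 4, l = -2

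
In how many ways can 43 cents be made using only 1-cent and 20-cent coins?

We need non-negative integers (x, y) with 1x + 20y = 43.
For each x from 0 to 43, check if (43 - 1x) is a non-negative multiple of 20.
Solutions (x, y): (3,2), (23,1), (43,0)
Count: 3

3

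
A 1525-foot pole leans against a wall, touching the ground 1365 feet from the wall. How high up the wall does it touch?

The ladder, wall, and ground form a right triangle with hypotenuse 1525 and one leg 1365.
By the Pythagorean theorem: h² = 1525² - 1365² = 2325625 - 1863225 = 462400
h = √462400 = 680 feet

680 feet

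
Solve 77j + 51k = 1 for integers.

Step 1: Check solvability.
gcd(77, 51) = 1
Since 1 divides 1, solutions exist.

Step 2: Apply extended Euclidean algorithm to find gcd.
We find integers such that 77*x0 + 51*y0 = 1

Step 3: Scale the particular solution.
Multiply by 1/1 = 1:
j = 2, k = -3

Step 4: Verify.
77*(2) + 51*(-3) = 1 = 1 ✓

j = 2, k = -3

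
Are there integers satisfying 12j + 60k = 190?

Step 1: Compute gcd(12, 60).
gcd(12, 60) = 12

Step 2: Check divisibility.
Does 12 divide 190? 190 = 12 x 15 + 10, so no.

By the theorem on linear Diophantine equations, 12j + 60k = 190 has integer solutions if and only if gcd(12, 60) divides 190. Since 12 does not divide 190, no solutions exist.

No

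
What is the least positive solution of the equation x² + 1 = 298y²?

We need x² = 298y² - 1. Try successive y:
y = 1: x² = 298·1² - 1 = 297, not a perfect square
y = 2: x² = 298·2² - 1 = 1191, not a perfect square
y = 3: x² = 298·3² - 1 = 2681, not a perfect square
...
y = 23725: x² = 298·23725² - 1 = 167736936249 = 409557² ✓
Check: 409557² - 298·23725² = 167736936249 - 167736936250 = -1 ✓

x = 409557, y = 23725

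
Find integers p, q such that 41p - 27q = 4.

Step 1: Check solvability.
gcd(41, 27) = 1
Since 1 divides 4, solutions exist.

Step 2: Apply extended Euclidean algorithm to find gcd.
We find integers such that 41*x0 + 27*y0 = 1

Step 3: Scale the particular solution.
Multiply by 4/1 = 4:
p = 8, q = 12

Step 4: Verify.
41*(8) - 27*(12) = 4 = 4 ✓

p = 8, q = 12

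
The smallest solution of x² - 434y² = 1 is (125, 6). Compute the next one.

Solutions to x² - Dy² = 1 are generated by powers of (x₀ + y₀√D).
The next solution satisfies x₁ + y₁√434 = (x₀ + y₀√434)², giving:
x₁ = x₀² + 434y₀² = 125² + 434·6² = 15625 + 15624 = 31249
y₁ = 2x₀y₀ = 2·125·6 = 1500

Verify: 31249² - 434·1500² = 976500001 - 976500000 = 1 ✓

x = 31249, y = 1500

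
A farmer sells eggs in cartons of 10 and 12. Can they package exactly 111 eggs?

We need non-negative a, b with 10a + 12b = 111.
gcd(10, 12) = 2, and 2 does not divide 111.
No integer solutions exist.

No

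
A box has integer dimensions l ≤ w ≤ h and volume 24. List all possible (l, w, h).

Iterate l from 1 to ⌊24^(1/3)⌋. For each l dividing 24, iterate w ≥ l with w dividing 24/l, and set h = 24/(l·w).
Triples found (6): (1×1×24), (1×2×12), (1×3×8), (1×4×6), (2×2×6), (2×3×4)

(1×1×24), (1×2×12), (1×3×8), (1×4×6), (2×2×6), (2×3×4)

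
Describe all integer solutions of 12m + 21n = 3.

Step 1: Compute gcd(12, 21) = 3.
Since 3 divides 3, solutions exist.

Step 2: Find a particular solution using extended Euclidean algorithm.
We get m₀ = 2, n₀ = -1.
Check: 12*2 + 21*-1 = 3 = 3 ✓

Step 3: Write the general solution.
m = 2 + (21/3)t = 2 + 7t
n = -1 - (12/3)t = -1 - 4t
for any integer t.

m = 2 + 7t, n = -1 - 4t for integer t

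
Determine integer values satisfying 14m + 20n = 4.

Step 1: Check solvability.
gcd(14, 20) = 2
Since 2 divides 4, solutions exist.

Step 2: Apply extended Euclidean algorithm to find gcd.
We find integers such that 14*x0 + 20*y0 = 2

Step 3: Scale the particular solution.
Multiply by 4/2 = 2:
m = 6, n = -4

Step 4: Verify.
14*(6) + 20*(-4) = 4 = 4 ✓

m = 6, n = -4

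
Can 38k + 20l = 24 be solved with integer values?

Step 1: Compute gcd(38, 20).
gcd(38, 20) = 2

Step 2: Check divisibility.
Does 2 divide 24? 24 = 2 x 12, so yes.

By the theorem on linear Diophantine equations, 38k + 20l = 24 has integer solutions if and only if gcd(38, 20) divides 24. Since 2 | 24, solutions exist.

Yes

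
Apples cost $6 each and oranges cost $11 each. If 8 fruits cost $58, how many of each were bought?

Let a = apples, o = oranges.
a + o = 8
6a + 11o = 58
Substitute o = 8 - a:
6a + 11(8 - a) = 58
(6 - 11)a = 58 - 88
-5a = -30
a = 6, o = 8 - 6 = 2

Apples: 6, Oranges: 2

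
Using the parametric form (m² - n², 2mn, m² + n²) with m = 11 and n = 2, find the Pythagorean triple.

a = m² - n² = 121 - 4 = 117
b = 2mn = 2·11·2 = 44
c = m² + n² = 121 + 4 = 125
Verify: 117² + 44² = 13689 + 1936 = 15625 = 125² ✓

(117, 44, 125)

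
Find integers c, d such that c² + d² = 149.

We need to find integers c, d > 0 such that c² + d² = 149.
Trying c = 7: d² = 149 - 7² = 149 - 49 = 100
d = 10
Check: 7² + 10² = 49 + 100 = 149 ✓

149 = 7² + 10²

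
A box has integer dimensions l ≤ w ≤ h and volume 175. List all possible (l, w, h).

Iterate l from 1 to ⌊175^(1/3)⌋. For each l dividing 175, iterate w ≥ l with w dividing 175/l, and set h = 175/(l·w).
Triples found (4): (1×1×175), (1×5×35), (1×7×25), (5×5×7)

(1×1×175), (1×5×35), (1×7×25), (5×5×7)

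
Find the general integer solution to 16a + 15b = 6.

Step 1: Compute gcd(16, 15) = 1.
Since 1 divides 6, solutions exist.

Step 2: Find a particular solution using extended Euclidean algorithm.
We get a₀ = 6, b₀ = -6.
Check: 16*6 + 15*-6 = 6 = 6 ✓

Step 3: Write the general solution.
a = 6 + (15/1)t = 6 + 15t
b = -6 - (16/1)t = -6 - 16t
for any integer t.

a = 6 + 15t, b = -6 - 16t for integer t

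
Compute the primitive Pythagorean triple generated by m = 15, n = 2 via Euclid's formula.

a = m² - n² = 225 - 4 = 221
b = 2mn = 2·15·2 = 60
c = m² + n² = 225 + 4 = 229
Verify: 221² + 60² = 48841 + 3600 = 52441 = 229² ✓

(221, 60, 229)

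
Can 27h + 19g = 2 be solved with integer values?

Step 1: Compute gcd(27, 19).
gcd(27, 19) = 1

Step 2: Check divisibility.
Does 1 divide 2? 2 = 1 x 2, so yes.

By the theorem on linear Diophantine equations, 27h + 19g = 2 has integer solutions if and only if gcd(27, 19) divides 2. Since 1 | 2, solutions exist.

Yes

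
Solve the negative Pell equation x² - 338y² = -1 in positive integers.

We need x² = 338y² - 1. Try successive y:
y = 1: x² = 338·1² - 1 = 337, not a perfect square
y = 2: x² = 338·2² - 1 = 1351, not a perfect square
y = 3: x² = 338·3² - 1 = 3041, not a perfect square
...
y = 13: x² = 338·13² - 1 = 57121 = 239² ✓
Check: 239² - 338·13² = 57121 - 57122 = -1 ✓

x = 239, y = 13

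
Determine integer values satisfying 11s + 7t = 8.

Step 1: Check solvability.
gcd(11, 7) = 1
Since 1 divides 8, solutions exist.

Step 2: Apply extended Euclidean algorithm to find gcd.
We find integers such that 11*x0 + 7*y0 = 1

Step 3: Scale the particular solution.
Multiply by 8/1 = 8:
s = 16, t = -24

Step 4: Verify.
11*(16) + 7*(-24) = 8 = 8 ✓

s = 16, t = -24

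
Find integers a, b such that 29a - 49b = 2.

Step 1: Check solvability.
gcd(29, 49) = 1
Since 1 divides 2, solutions exist.

Step 2: Apply extended Euclidean algorithm to find gcd.
We find integers such that 29*x0 + 49*y0 = 1

Step 3: Scale the particular solution.
Multiply by 2/1 = 2:
a = 44, b = 26

Step 4: Verify.
29*(44) - 49*(26) = 2 = 2 ✓

a = 44, b = 26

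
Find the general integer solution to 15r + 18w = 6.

Step 1: Compute gcd(15, 18) = 3.
Since 3 divides 6, solutions exist.

Step 2: Find a particular solution using extended Euclidean algorithm.
We get r₀ = -2, w₀ = 2.
Check: 15*-2 + 18*2 = 6 = 6 ✓

Step 3: Write the general solution.
r = -2 + (18/3)t = -2 + 6t
w = 2 - (15/3)t = 2 - 5t
for any integer t.

r = -2 + 6t, w = 2 - 5t for integer t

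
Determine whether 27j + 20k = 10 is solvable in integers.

Step 1: Compute gcd(27, 20).
gcd(27, 20) = 1

Step 2: Check divisibility.
Does 1 divide 10? 10 = 1 x 10, so yes.

By the theorem on linear Diophantine equations, 27j + 20k = 10 has integer solutions if and only if gcd(27, 20) divides 10. Since 1 | 10, solutions exist.

Yes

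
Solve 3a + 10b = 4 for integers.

Step 1: Check solvability.
gcd(3, 10) = 1
Since 1 divides 4, solutions exist.

Step 2: Apply extended Euclidean algorithm to find gcd.
We find integers such that 3*x0 + 10*y0 = 1

Step 3: Scale the particular solution.
Multiply by 4/1 = 4:
a = -12, b = 4

Step 4: Verify.
3*(-12) + 10*(4) = 4 = 4 ✓

a = -12, b = 4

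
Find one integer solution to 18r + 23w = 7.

Step 1: Check solvability.
gcd(18, 23) = 1
Since 1 divides 7, solutions exist.

Step 2: Apply extended Euclidean algorithm to find gcd.
We find integers such that 18*x0 + 23*y0 = 1

Step 3: Scale the particular solution.
Multiply by 7/1 = 7:
r = 63, w = -49

Step 4: Verify.
18*(63) + 23*(-49) = 7 = 7 ✓

r = 63, w = -49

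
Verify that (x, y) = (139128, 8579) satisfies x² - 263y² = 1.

Compute x² = 139128² = 19356600384
Compute 263y² = 263·8579² = 263·73599241 = 19356600383
x² - 263y² = 19356600384 - 19356600383 = 1
Since this equals 1, (139128, 8579) is a solution.

Yes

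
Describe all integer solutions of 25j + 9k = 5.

Step 1: Compute gcd(25, 9) = 1.
Since 1 divides 5, solutions exist.

Step 2: Find a particular solution using extended Euclidean algorithm.
We get j₀ = 20, k₀ = -55.
Check: 25*20 + 9*-55 = 5 = 5 ✓

Step 3: Write the general solution.
j = 20 + (9/1)t = 20 + 9t
k = -55 - (25/1)t = -55 - 25t
for any integer t.

j = 20 + 9t, k = -55 - 25t for integer t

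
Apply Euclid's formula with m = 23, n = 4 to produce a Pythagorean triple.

a = m² - n² = 23² - 4² = 529 - 16 = 513
b = 2mn = 2·23·4 = 184
c = m² + n² = 529 + 16 = 545
Verify: 513² + 184² = 263169 + 33856 = 297025 = 545² ✓

(513, 184, 545)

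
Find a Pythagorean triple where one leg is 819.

We need the other leg and hypotenuse such that 819² + x² = c².
Take x = 308, c = 875: 819² + 308² = 670761 + 94864 = 765625 = 875² ✓
Triple: (819, 308, 875)

(819, 308, 875)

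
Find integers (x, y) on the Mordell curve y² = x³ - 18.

Try small integer x values and check whether x³ - 18 is a perfect square.
x = 3: x³ - 18 = 3³ - 18 = 27 - 18 = 9
Is 9 a perfect square? 3² = 9 ✓
So (x, y) = (3, 3) is a solution.

x = 3, y = 3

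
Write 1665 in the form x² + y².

We need to find integers x, y > 0 such that x² + y² = 1665.
Trying x = 12: y² = 1665 - 12² = 1665 - 144 = 1521
y = 39
Check: 12² + 39² = 144 + 1521 = 1665 ✓

1665 = 12² + 39²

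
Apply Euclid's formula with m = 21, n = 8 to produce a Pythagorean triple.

a = m² - n² = 21² - 8² = 441 - 64 = 377
b = 2mn = 2·21·8 = 336
c = m² + n² = 441 + 64 = 505
Verify: 377² + 336² = 142129 + 112896 = 255025 = 505² ✓

(377, 336, 505)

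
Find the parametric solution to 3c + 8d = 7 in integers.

Step 1: Compute gcd(3, 8) = 1.
Since 1 divides 7, solutions exist.

Step 2: Find a particular solution using extended Euclidean algorithm.
We get c₀ = 21, d₀ = -7.
Check: 3*21 + 8*-7 = 7 = 7 ✓

Step 3: Write the general solution.
c = 21 + (8/1)t = 21 + 8t
d = -7 - (3/1)t = -7 - 3t
for any integer t.

c = 21 + 8t, d = -7 - 3t for integer t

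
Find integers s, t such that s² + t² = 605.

We need to find integers s, t > 0 such that s² + t² = 605.
Trying s = 11: t² = 605 - 11² = 605 - 121 = 484
t = 22
Check: 11² + 22² = 121 + 484 = 605 ✓

605 = 11² + 22²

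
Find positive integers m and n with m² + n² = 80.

We need to find integers m, n > 0 such that m² + n² = 80.
Trying m = 4: n² = 80 - 4² = 80 - 16 = 64
n = 8
Check: 4² + 8² = 16 + 64 = 80 ✓

80 = 4² + 8²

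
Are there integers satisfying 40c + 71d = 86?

Step 1: Compute gcd(40, 71).
gcd(40, 71) = 1

Step 2: Check divisibility.
Does 1 divide 86? 86 = 1 x 86, so yes.

By the theorem on linear Diophantine equations, 40c + 71d = 86 has integer solutions if and only if gcd(40, 71) divides 86. Since 1 | 86, solutions exist.

Yes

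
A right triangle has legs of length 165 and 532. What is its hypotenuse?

c² = a² + b² = 165² + 532² = 27225 + 283024 = 310249
c = 557

557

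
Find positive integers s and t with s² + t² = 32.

We need to find integers s, t > 0 such that s² + t² = 32.
Trying s = 4: t² = 32 - 4² = 32 - 16 = 16
t = 4
Check: 4² + 4² = 16 + 16 = 32 ✓

32 = 4² + 4²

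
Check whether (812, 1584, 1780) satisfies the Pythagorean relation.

Compute a² + b²:
812² + 1584² = 659344 + 2509056 = 3168400
Compute c²:
1780² = 3168400
Since 3168400 = 3168400, it is a Pythagorean triple.

Yes, it is a Pythagorean triple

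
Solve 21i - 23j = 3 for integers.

Step 1: Check solvability.
gcd(21, 23) = 1
Since 1 divides 3, solutions exist.

Step 2: Apply extended Euclidean algorithm to find gcd.
We find integers such that 21*x0 + 23*y0 = 1

Step 3: Scale the particular solution.
Multiply by 3/1 = 3:
i = 33, j = 30

Step 4: Verify.
21*(33) - 23*(30) = 3 = 3 ✓

i = 33, j = 30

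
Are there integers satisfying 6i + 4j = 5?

Step 1: Compute gcd(6, 4).
gcd(6, 4) = 2

Step 2: Check divisibility.
Does 2 divide 5? 5 = 2 x 2 + 1, so no.

By the theorem on linear Diophantine equations, 6i + 4j = 5 has integer solutions if and only if gcd(6, 4) divides 5. Since 2 does not divide 5, no solutions exist.

No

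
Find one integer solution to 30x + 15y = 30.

Step 1: Check solvability.
gcd(30, 15) = 15
Since 15 divides 30, solutions exist.

Step 2: Apply extended Euclidean algorithm to find gcd.
We find integers such that 30*x0 + 15*y0 = 15

Step 3: Scale the particular solution.
Multiply by 30/15 = 2:
x = 0, y = 2

Step 4: Verify.
30*(0) + 15*(2) = 30 = 30 ✓

x = 0, y = 2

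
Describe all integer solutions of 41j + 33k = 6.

Step 1: Compute gcd(41, 33) = 1.
Since 1 divides 6, solutions exist.

Step 2: Find a particular solution using extended Euclidean algorithm.
We get j₀ = -24, k₀ = 30.
Check: 41*-24 + 33*30 = 6 = 6 ✓

Step 3: Write the general solution.
j = -24 + (33/1)t = -24 + 33t
k = 30 - (41/1)t = 30 - 41t
for any integer t.

j = -24 + 33t, k = 30 - 41t for integer t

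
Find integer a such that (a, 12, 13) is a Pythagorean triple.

a² = c² - b² = 13² - 12² = 169 - 144 = 25
a = sqrt(25) = 5

5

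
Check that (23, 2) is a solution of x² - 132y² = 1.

Compute x² = 23² = 529
Compute 132y² = 132·2² = 132·4 = 528
x² - 132y² = 529 - 528 = 1
Since this equals 1, (23, 2) is a solution.

Yes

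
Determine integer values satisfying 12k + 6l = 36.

Step 1: Check solvability.
gcd(12, 6) = 6
Since 6 divides 36, solutions exist.

Step 2: Apply extended Euclidean algorithm to find gcd.
We find integers such that 12*x0 + 6*y0 = 6

Step 3: Scale the particular solution.
Multiply by 36/6 = 6:
k = 0, l = 6

Step 4: Verify.
12*(0) + 6*(6) = 36 = 36 ✓

k = 0, l = 6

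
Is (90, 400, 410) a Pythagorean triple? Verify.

Compute a² + b² = 90² + 400² = 8100 + 160000 = 168100
Compute c² = 410² = 168100
Since 168100 = 168100, confirmed.

Yes, it is a Pythagorean triple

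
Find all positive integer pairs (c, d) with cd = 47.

The positive divisors of 47 are: 1, 47.
Each divisor d gives the pair (d, 47/d):
(1, 47), (47, 1)

(1, 47), (47, 1)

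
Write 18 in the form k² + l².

We need to find integers k, l > 0 such that k² + l² = 18.
Trying k = 3: l² = 18 - 3² = 18 - 9 = 9
l = 3
Check: 3² + 3² = 9 + 9 = 18 ✓

18 = 3² + 3²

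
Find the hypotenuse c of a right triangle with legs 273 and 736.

c² = a² + b² = 273² + 736² = 74529 + 541696 = 616225
c = sqrt(616225) = 785

785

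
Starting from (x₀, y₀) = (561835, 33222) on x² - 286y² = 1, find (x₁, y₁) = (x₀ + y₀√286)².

Solutions to x² - Dy² = 1 are generated by powers of (x₀ + y₀√D).
The next solution satisfies x₁ + y₁√286 = (x₀ + y₀√286)², giving:
x₁ = x₀² + 286y₀² = 561835² + 286·33222² = 315658567225 + 315658567224 = 631317134449
y₁ = 2x₀y₀ = 2·561835·33222 = 37330564740

Verify: 631317134449² - 286·37330564740² = 398561324248896742533601 - 398561324248896742533600 = 1 ✓

x = 631317134449, y = 37330564740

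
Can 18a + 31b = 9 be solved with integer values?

Step 1: Compute gcd(18, 31).
gcd(18, 31) = 1

Step 2: Check divisibility.
Does 1 divide 9? 9 = 1 x 9, so yes.

By the theorem on linear Diophantine equations, 18a + 31b = 9 has integer solutions if and only if gcd(18, 31) divides 9. Since 1 | 9, solutions exist.

Yes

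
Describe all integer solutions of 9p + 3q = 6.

Step 1: Compute gcd(9, 3) = 3.
Since 3 divides 6, solutions exist.

Step 2: Find a particular solution using extended Euclidean algorithm.
We get p₀ = 0, q₀ = 2.
Check: 9*0 + 3*2 = 6 = 6 ✓

Step 3: Write the general solution.
p = 0 + (3/3)t = 0 + 1t
q = 2 - (9/3)t = 2 - 3t
for any integer t.

p = 0 + 1t, q = 2 - 3t for integer t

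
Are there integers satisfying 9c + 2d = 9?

Step 1: Compute gcd(9, 2).
gcd(9, 2) = 1

Step 2: Check divisibility.
Does 1 divide 9? 9 = 1 x 9, so yes.

By the theorem on linear Diophantine equations, 9c + 2d = 9 has integer solutions if and only if gcd(9, 2) divides 9. Since 1 | 9, solutions exist.

Yes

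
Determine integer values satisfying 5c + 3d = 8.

Step 1: Check solvability.
gcd(5, 3) = 1
Since 1 divides 8, solutions exist.

Step 2: Apply extended Euclidean algorithm to find gcd.
We find integers such that 5*x0 + 3*y0 = 1

Step 3: Scale the particular solution.
Multiply by 8/1 = 8:
c = -8, d = 16

Step 4: Verify.
5*(-8) + 3*(16) = 8 = 8 ✓

c = -8, d = 16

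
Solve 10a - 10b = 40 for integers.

Step 1: Check solvability.
gcd(10, 10) = 10
Since 10 divides 40, solutions exist.

Step 2: Apply extended Euclidean algorithm to find gcd.
We find integers such that 10*x0 + 10*y0 = 10

Step 3: Scale the particular solution.
Multiply by 40/10 = 4:
a = 0, b = -4

Step 4: Verify.
10*(0) - 10*(-4) = 40 = 40 ✓

a = 0, b = -4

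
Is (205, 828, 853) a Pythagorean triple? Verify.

Compute a² + b² = 205² + 828² = 42025 + 685584 = 727609
Compute c² = 853² = 727609
Since 727609 = 727609, confirmed.

Yes, it is a Pythagorean triple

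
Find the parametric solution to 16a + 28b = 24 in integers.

Step 1: Compute gcd(16, 28) = 4.
Since 4 divides 24, solutions exist.

Step 2: Find a particular solution using extended Euclidean algorithm.
We get a₀ = 12, b₀ = -6.
Check: 16*12 + 28*-6 = 24 = 24 ✓

Step 3: Write the general solution.
a = 12 + (28/4)t = 12 + 7t
b = -6 - (16/4)t = -6 - 4t
for any integer t.

a = 12 + 7t, b = -6 - 4t for integer t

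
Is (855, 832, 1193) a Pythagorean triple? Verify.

Compute a² + b² = 855² + 832² = 731025 + 692224 = 1423249
Compute c² = 1193² = 1423249
Since 1423249 = 1423249, confirmed.

Yes, it is a Pythagorean triple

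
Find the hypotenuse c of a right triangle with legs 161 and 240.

c² = a² + b² = 161² + 240² = 25921 + 57600 = 83521
c = 289

289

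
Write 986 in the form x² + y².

We need to find integers x, y > 0 such that x² + y² = 986.
Trying x = 5: y² = 986 - 5² = 986 - 25 = 961
y = 31
Check: 5² + 31² = 25 + 961 = 986 ✓

986 = 5² + 31²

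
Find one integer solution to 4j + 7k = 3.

Step 1: Check solvability.
gcd(4, 7) = 1
Since 1 divides 3, solutions exist.

Step 2: Apply extended Euclidean algorithm to find gcd.
We find integers such that 4*x0 + 7*y0 = 1

Step 3: Scale the particular solution.
Multiply by 3/1 = 3:
j = 6, k = -3

Step 4: Verify.
4*(6) + 7*(-3) = 3 = 3 ✓

j = 6, k = -3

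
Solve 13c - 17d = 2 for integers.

Step 1: Check solvability.
gcd(13, 17) = 1
Since 1 divides 2, solutions exist.

Step 2: Apply extended Euclidean algorithm to find gcd.
We find integers such that 13*x0 + 17*y0 = 1

Step 3: Scale the particular solution.
Multiply by 2/1 = 2:
c = 8, d = 6

Step 4: Verify.
13*(8) - 17*(6) = 2 = 2 ✓

c = 8, d = 6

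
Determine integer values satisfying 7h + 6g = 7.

Step 1: Check solvability.
gcd(7, 6) = 1
Since 1 divides 7, solutions exist.

Step 2: Apply extended Euclidean algorithm to find gcd.
We find integers such that 7*x0 + 6*y0 = 1

Step 3: Scale the particular solution.
Multiply by 7/1 = 7:
h = 7, g = -7

Step 4: Verify.
7*(7) + 6*(-7) = 7 = 7 ✓

h = 7, g = -7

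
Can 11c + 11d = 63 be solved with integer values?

Step 1: Compute gcd(11, 11).
gcd(11, 11) = 11

Step 2: Check divisibility.
Does 11 divide 63? 63 = 11 x 5 + 8, so no.

By the theorem on linear Diophantine equations, 11c + 11d = 63 has integer solutions if and only if gcd(11, 11) divides 63. Since 11 does not divide 63, no solutions exist.

No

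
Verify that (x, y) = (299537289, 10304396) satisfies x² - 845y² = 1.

Compute x² = 299537289² = 89722587501469521
Compute 845y² = 845·10304396² = 845·106180576924816 = 89722587501469520
x² - 845y² = 89722587501469521 - 89722587501469520 = 1
Since this equals 1, (299537289, 10304396) is a solution.

Yes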